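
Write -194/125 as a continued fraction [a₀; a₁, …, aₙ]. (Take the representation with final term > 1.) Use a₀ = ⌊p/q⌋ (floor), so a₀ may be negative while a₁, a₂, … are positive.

[-2; 2, 4, 3, 4]

-194 = -2*125 + 56
125 = 2*56 + 13
56 = 4*13 + 4
13 = 3*4 + 1
4 = 4*1 + 0  (stop)
So -194/125 = [-2; 2, 4, 3, 4].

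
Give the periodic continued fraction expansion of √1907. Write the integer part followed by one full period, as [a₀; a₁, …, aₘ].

[43; 1, 2, 43, 2, 1, 86]

a₀ = ⌊√1907⌋ = 43.
With m₀=0, d₀=1 and mₖ₊₁ = dₖaₖ − mₖ, dₖ₊₁ = (n − mₖ₊₁²)/dₖ, aₖ₊₁ = ⌊(a₀+mₖ₊₁)/dₖ₊₁⌋:
  k=1: m=43, d=58, a=1
  k=2: m=15, d=29, a=2
  k=3: m=43, d=2, a=43
  k=4: m=43, d=29, a=2
  k=5: m=15, d=58, a=1
  k=6: m=43, d=1, a=86
d=1 and a=2a₀=86 at k=6, so the next step gives (m, d) = (43, 58) again — its k=1 value — and the period has length 6.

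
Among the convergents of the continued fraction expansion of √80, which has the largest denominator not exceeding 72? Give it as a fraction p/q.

161/18

√80 = [8; 1, 16, …] (period length 2).
Convergents:
  p_0/q_0 = 8/1
  p_1/q_1 = 9/1
  p_2/q_2 = 152/17
  p_3/q_3 = 161/18
  p_4/q_4 = 2728/305
q_3 = 18 ≤ 72 < 305 = q_4, so the answer is 161/18.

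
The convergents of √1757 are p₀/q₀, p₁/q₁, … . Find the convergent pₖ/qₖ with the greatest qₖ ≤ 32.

√1757 = [41; 1, 10, 1, 82, …] (period length 4).
Convergents:
  p_0/q_0 = 41/1
  p_1/q_1 = 42/1
  p_2/q_2 = 461/11
  p_3/q_3 = 503/12
  p_4/q_4 = 41707/995
q_3 = 12 ≤ 32 < 995 = q_4, so the answer is 503/12.

503/12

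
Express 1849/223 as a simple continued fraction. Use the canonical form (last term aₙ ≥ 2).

1849 = 8*223 + 65
223 = 3*65 + 28
65 = 2*28 + 9
28 = 3*9 + 1
9 = 9*1 + 0  (stop)
So 1849/223 = [8; 3, 2, 3, 9].

[8; 3, 2, 3, 9]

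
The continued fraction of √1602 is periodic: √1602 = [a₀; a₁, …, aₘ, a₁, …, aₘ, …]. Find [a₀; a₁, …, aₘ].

a₀ = ⌊√1602⌋ = 40.

[40; 40, 80]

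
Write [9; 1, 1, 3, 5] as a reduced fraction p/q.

Fold from the inside: start with 5/1.
  3 + 1/5 = 16/5
  1 + 5/16 = 21/16
  1 + 16/21 = 37/21
  9 + 21/37 = 354/37

354/37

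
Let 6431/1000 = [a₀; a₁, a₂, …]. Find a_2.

6431 = 6·1000 + 431   →  a_0 = 6
1000 = 2·431 + 138   →  a_1 = 2
431 = 3·138 + 17   →  a_2 = 3

3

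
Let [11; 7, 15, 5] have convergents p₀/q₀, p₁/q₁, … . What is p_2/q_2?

1181/106

Using pₖ = aₖpₖ₋₁ + pₖ₋₂, qₖ = aₖqₖ₋₁ + qₖ₋₂ (with p₋₁=1, p₋₂=0, q₋₁=0, q₋₂=1):
  k=0: a=11, p=11, q=1
  k=1: a=7, p=78, q=7
  k=2: a=15, p=1181, q=106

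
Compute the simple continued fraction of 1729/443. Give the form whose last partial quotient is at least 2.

1729 = 3×443 + 400
443 = 1×400 + 43
400 = 9×43 + 13
43 = 3×13 + 4
13 = 3×4 + 1
4 = 4×1 + 0  (stop)
So 1729/443 = [3; 1, 9, 3, 3, 4].

[3; 1, 9, 3, 3, 4]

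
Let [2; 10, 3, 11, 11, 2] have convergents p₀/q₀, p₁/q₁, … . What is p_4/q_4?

8161/3892

Using pₖ = aₖpₖ₋₁ + pₖ₋₂, qₖ = aₖqₖ₋₁ + qₖ₋₂ (with p₋₁=1, p₋₂=0, q₋₁=0, q₋₂=1):
  k=0: a=2, p=2, q=1
  k=1: a=10, p=21, q=10
  k=2: a=3, p=65, q=31
  k=3: a=11, p=736, q=351
  k=4: a=11, p=8161, q=3892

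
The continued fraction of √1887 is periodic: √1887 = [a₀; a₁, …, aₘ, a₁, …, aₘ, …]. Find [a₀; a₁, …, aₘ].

[43; 2, 3, 1, 1, 1, 3, 2, 86]

a₀ = ⌊√1887⌋ = 43.
With m₀=0, d₀=1 and mₖ₊₁ = dₖaₖ − mₖ, dₖ₊₁ = (n − mₖ₊₁²)/dₖ, aₖ₊₁ = ⌊(a₀+mₖ₊₁)/dₖ₊₁⌋:
  k=1: m=43, d=38, a=2
  k=2: m=33, d=21, a=3
  k=3: m=30, d=47, a=1
  k=4: m=17, d=34, a=1
  k=5: m=17, d=47, a=1
  k=6: m=30, d=21, a=3
  k=7: m=33, d=38, a=2
  k=8: m=43, d=1, a=86
d=1 and a=2a₀=86 at k=8, so the next step gives (m, d) = (43, 38) again — its k=1 value — and the period has length 8.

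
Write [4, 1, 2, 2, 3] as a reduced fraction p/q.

113/24

Using pₖ = aₖpₖ₋₁ + pₖ₋₂ and qₖ = aₖqₖ₋₁ + qₖ₋₂:
  k=0: a=4, p=4, q=1
  k=1: a=1, p=5, q=1
  k=2: a=2, p=14, q=3
  k=3: a=2, p=33, q=7
  k=4: a=3, p=113, q=24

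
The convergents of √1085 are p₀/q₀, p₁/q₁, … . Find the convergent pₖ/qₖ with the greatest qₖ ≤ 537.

16832/511

√1085 = [32; 1, 15, 2, 15, 1, 64, …] (period length 6).
Convergents:
  p_0/q_0 = 32/1
  p_1/q_1 = 33/1
  p_2/q_2 = 527/16
  p_3/q_3 = 1087/33
  p_4/q_4 = 16832/511
  p_5/q_5 = 17919/544
q_4 = 511 ≤ 537 < 544 = q_5, so the answer is 16832/511.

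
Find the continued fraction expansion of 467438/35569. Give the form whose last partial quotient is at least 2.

467438 = 13*35569 + 5041
35569 = 7*5041 + 282
5041 = 17*282 + 247
282 = 1*247 + 35
247 = 7*35 + 2
35 = 17*2 + 1
2 = 2*1 + 0  (stop)
So 467438/35569 = [13; 7, 17, 1, 7, 17, 2].

[13; 7, 17, 1, 7, 17, 2]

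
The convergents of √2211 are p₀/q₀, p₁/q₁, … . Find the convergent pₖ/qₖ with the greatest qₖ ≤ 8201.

√2211 = [47; 47, 94, …] (period length 2).
Convergents:
  p_0/q_0 = 47/1
  p_1/q_1 = 2210/47
  p_2/q_2 = 207787/4419
  p_3/q_3 = 9768199/207740
q_2 = 4419 ≤ 8201 < 207740 = q_3, so the answer is 207787/4419.

207787/4419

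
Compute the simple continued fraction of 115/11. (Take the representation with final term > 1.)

[10; 2, 5]

115 = 10×11 + 5
11 = 2×5 + 1
5 = 5×1 + 0  (stop)
So 115/11 = [10; 2, 5].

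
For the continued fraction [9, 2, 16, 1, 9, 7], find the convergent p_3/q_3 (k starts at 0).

Using pₖ = aₖpₖ₋₁ + pₖ₋₂, qₖ = aₖqₖ₋₁ + qₖ₋₂ (with p₋₁=1, p₋₂=0, q₋₁=0, q₋₂=1):
  k=0: a=9, p=9, q=1
  k=1: a=2, p=19, q=2
  k=2: a=16, p=313, q=33
  k=3: a=1, p=332, q=35

332/35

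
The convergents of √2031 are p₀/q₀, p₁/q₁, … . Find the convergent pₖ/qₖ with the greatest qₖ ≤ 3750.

60885/1351

√2031 = [45; 15, 90, …] (period length 2).
Convergents:
  p_0/q_0 = 45/1
  p_1/q_1 = 676/15
  p_2/q_2 = 60885/1351
  p_3/q_3 = 913951/20280
q_2 = 1351 ≤ 3750 < 20280 = q_3, so the answer is 60885/1351.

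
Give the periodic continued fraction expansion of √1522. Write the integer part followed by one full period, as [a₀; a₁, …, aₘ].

[39; 78]

a₀ = ⌊√1522⌋ = 39.
With m₀=0, d₀=1 and mₖ₊₁ = dₖaₖ − mₖ, dₖ₊₁ = (n − mₖ₊₁²)/dₖ, aₖ₊₁ = ⌊(a₀+mₖ₊₁)/dₖ₊₁⌋:
  k=1: m=39, d=1, a=78
d=1 and a=2a₀=78 at k=1, so the next step gives (m, d) = (39, 1) again — its k=1 value — and the period has length 1.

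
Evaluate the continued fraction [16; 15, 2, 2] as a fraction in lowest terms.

1237/77

Using pₖ = aₖpₖ₋₁ + pₖ₋₂ and qₖ = aₖqₖ₋₁ + qₖ₋₂:
  k=0: a=16, p=16, q=1
  k=1: a=15, p=241, q=15
  k=2: a=2, p=498, q=31
  k=3: a=2, p=1237, q=77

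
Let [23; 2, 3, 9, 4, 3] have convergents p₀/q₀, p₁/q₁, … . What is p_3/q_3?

Using pₖ = aₖpₖ₋₁ + pₖ₋₂, qₖ = aₖqₖ₋₁ + qₖ₋₂ (with p₋₁=1, p₋₂=0, q₋₁=0, q₋₂=1):
  k=0: a=23, p=23, q=1
  k=1: a=2, p=47, q=2
  k=2: a=3, p=164, q=7
  k=3: a=9, p=1523, q=65

1523/65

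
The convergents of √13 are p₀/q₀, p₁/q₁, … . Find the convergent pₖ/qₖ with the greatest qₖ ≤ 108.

√13 = [3; 1, 1, 1, 1, 6, …] (period length 5).
Convergents:
  p_0/q_0 = 3/1
  p_1/q_1 = 4/1
  p_2/q_2 = 7/2
  p_3/q_3 = 11/3
  p_4/q_4 = 18/5
  p_5/q_5 = 119/33
  p_6/q_6 = 137/38
  p_7/q_7 = 256/71
  p_8/q_8 = 393/109
q_7 = 71 ≤ 108 < 109 = q_8, so the answer is 256/71.

256/71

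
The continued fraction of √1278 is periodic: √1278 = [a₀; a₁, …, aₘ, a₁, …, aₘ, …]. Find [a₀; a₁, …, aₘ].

a₀ = ⌊√1278⌋ = 35.
With m₀=0, d₀=1 and mₖ₊₁ = dₖaₖ − mₖ, dₖ₊₁ = (n − mₖ₊₁²)/dₖ, aₖ₊₁ = ⌊(a₀+mₖ₊₁)/dₖ₊₁⌋:
  k=1: m=35, d=53, a=1
  k=2: m=18, d=18, a=2
  k=3: m=18, d=53, a=1
  k=4: m=35, d=1, a=70
d=1 and a=2a₀=70 at k=4, so the next step gives (m, d) = (35, 53) again — its k=1 value — and the period has length 4.

[35; 1, 2, 1, 70]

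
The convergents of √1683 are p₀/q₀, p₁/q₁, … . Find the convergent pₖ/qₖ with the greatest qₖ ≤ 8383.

137965/3363

√1683 = [41; 41, 82, …] (period length 2).
Convergents:
  p_0/q_0 = 41/1
  p_1/q_1 = 1682/41
  p_2/q_2 = 137965/3363
  p_3/q_3 = 5658247/137924
q_2 = 3363 ≤ 8383 < 137924 = q_3, so the answer is 137965/3363.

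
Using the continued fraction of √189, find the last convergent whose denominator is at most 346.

4523/329

√189 = [13; 1, 2, 1, 26, …] (period length 4).
Convergents:
  p_0/q_0 = 13/1
  p_1/q_1 = 14/1
  p_2/q_2 = 41/3
  p_3/q_3 = 55/4
  p_4/q_4 = 1471/107
  p_5/q_5 = 1526/111
  p_6/q_6 = 4523/329
  p_7/q_7 = 6049/440
q_6 = 329 ≤ 346 < 440 = q_7, so the answer is 4523/329.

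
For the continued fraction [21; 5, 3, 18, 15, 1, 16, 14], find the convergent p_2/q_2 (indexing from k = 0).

Using pₖ = aₖpₖ₋₁ + pₖ₋₂, qₖ = aₖqₖ₋₁ + qₖ₋₂ (with p₋₁=1, p₋₂=0, q₋₁=0, q₋₂=1):
  k=0: a=21, p=21, q=1
  k=1: a=5, p=106, q=5
  k=2: a=3, p=339, q=16

339/16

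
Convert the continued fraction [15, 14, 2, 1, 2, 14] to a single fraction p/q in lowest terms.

Fold from the inside: start with 14/1.
  2 + 1/14 = 29/14
  1 + 14/29 = 43/29
  2 + 29/43 = 115/43
  14 + 43/115 = 1653/115
  15 + 115/1653 = 24910/1653

24910/1653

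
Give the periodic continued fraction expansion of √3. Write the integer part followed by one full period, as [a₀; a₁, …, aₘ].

[1; 1, 2]

a₀ = ⌊√3⌋ = 1.
With m₀=0, d₀=1 and mₖ₊₁ = dₖaₖ − mₖ, dₖ₊₁ = (n − mₖ₊₁²)/dₖ, aₖ₊₁ = ⌊(a₀+mₖ₊₁)/dₖ₊₁⌋:
  k=1: m=1, d=2, a=1
  k=2: m=1, d=1, a=2
d=1 and a=2a₀=2 at k=2, so the next step gives (m, d) = (1, 2) again — its k=1 value — and the period has length 2.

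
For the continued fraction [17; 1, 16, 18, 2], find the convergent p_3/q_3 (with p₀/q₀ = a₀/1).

5508/307

Using pₖ = aₖpₖ₋₁ + pₖ₋₂, qₖ = aₖqₖ₋₁ + qₖ₋₂ (with p₋₁=1, p₋₂=0, q₋₁=0, q₋₂=1):
  k=0: a=17, p=17, q=1
  k=1: a=1, p=18, q=1
  k=2: a=16, p=305, q=17
  k=3: a=18, p=5508, q=307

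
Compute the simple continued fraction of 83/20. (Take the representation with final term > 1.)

[4; 6, 1, 2]

83 = 4·20 + 3
20 = 6·3 + 2
3 = 1·2 + 1
2 = 2·1 + 0  (stop)
So 83/20 = [4; 6, 1, 2].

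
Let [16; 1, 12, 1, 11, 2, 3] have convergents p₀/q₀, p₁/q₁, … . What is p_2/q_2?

Using pₖ = aₖpₖ₋₁ + pₖ₋₂, qₖ = aₖqₖ₋₁ + qₖ₋₂ (with p₋₁=1, p₋₂=0, q₋₁=0, q₋₂=1):
  k=0: a=16, p=16, q=1
  k=1: a=1, p=17, q=1
  k=2: a=12, p=220, q=13

220/13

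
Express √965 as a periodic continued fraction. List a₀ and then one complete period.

[31; 15, 1, 1, 15, 62]

a₀ = ⌊√965⌋ = 31.
With m₀=0, d₀=1 and mₖ₊₁ = dₖaₖ − mₖ, dₖ₊₁ = (n − mₖ₊₁²)/dₖ, aₖ₊₁ = ⌊(a₀+mₖ₊₁)/dₖ₊₁⌋:
  k=1: m=31, d=4, a=15
  k=2: m=29, d=31, a=1
  k=3: m=2, d=31, a=1
  k=4: m=29, d=4, a=15
  k=5: m=31, d=1, a=62
d=1 and a=2a₀=62 at k=5, so the next step gives (m, d) = (31, 4) again — its k=1 value — and the period has length 5.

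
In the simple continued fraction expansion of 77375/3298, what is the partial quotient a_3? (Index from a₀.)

77375 = 23·3298 + 1521   →  a_0 = 23
3298 = 2·1521 + 256   →  a_1 = 2
1521 = 5·256 + 241   →  a_2 = 5
256 = 1·241 + 15   →  a_3 = 1

1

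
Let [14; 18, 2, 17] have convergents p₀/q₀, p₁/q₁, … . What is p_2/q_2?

Using pₖ = aₖpₖ₋₁ + pₖ₋₂, qₖ = aₖqₖ₋₁ + qₖ₋₂ (with p₋₁=1, p₋₂=0, q₋₁=0, q₋₂=1):
  k=0: a=14, p=14, q=1
  k=1: a=18, p=253, q=18
  k=2: a=2, p=520, q=37

520/37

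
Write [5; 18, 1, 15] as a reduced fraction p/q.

Using pₖ = aₖpₖ₋₁ + pₖ₋₂ and qₖ = aₖqₖ₋₁ + qₖ₋₂:
  k=0: a=5, p=5, q=1
  k=1: a=18, p=91, q=18
  k=2: a=1, p=96, q=19
  k=3: a=15, p=1531, q=303

1531/303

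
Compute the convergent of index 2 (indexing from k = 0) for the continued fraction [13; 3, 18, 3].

733/55

Using pₖ = aₖpₖ₋₁ + pₖ₋₂, qₖ = aₖqₖ₋₁ + qₖ₋₂ (with p₋₁=1, p₋₂=0, q₋₁=0, q₋₂=1):
  k=0: a=13, p=13, q=1
  k=1: a=3, p=40, q=3
  k=2: a=18, p=733, q=55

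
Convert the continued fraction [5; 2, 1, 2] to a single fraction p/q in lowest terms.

Fold from the inside: start with 2/1.
  1 + 1/2 = 3/2
  2 + 2/3 = 8/3
  5 + 3/8 = 43/8

43/8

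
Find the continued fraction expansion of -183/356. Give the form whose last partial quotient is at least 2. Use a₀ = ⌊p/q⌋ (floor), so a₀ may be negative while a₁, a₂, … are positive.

-183 = -1·356 + 173
356 = 2·173 + 10
173 = 17·10 + 3
10 = 3·3 + 1
3 = 3·1 + 0  (stop)
So -183/356 = [-1; 2, 17, 3, 3].

[-1; 2, 17, 3, 3]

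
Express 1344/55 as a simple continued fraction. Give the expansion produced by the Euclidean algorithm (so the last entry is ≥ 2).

1344 = 24×55 + 24
55 = 2×24 + 7
24 = 3×7 + 3
7 = 2×3 + 1
3 = 3×1 + 0  (stop)
So 1344/55 = [24; 2, 3, 2, 3].

[24; 2, 3, 2, 3]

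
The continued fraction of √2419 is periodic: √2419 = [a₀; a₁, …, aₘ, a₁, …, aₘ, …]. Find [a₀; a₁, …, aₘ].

a₀ = ⌊√2419⌋ = 49.
With m₀=0, d₀=1 and mₖ₊₁ = dₖaₖ − mₖ, dₖ₊₁ = (n − mₖ₊₁²)/dₖ, aₖ₊₁ = ⌊(a₀+mₖ₊₁)/dₖ₊₁⌋:
  k=1: m=49, d=18, a=5
  k=2: m=41, d=41, a=2
  k=3: m=41, d=18, a=5
  k=4: m=49, d=1, a=98
d=1 and a=2a₀=98 at k=4, so the next step gives (m, d) = (49, 18) again — its k=1 value — and the period has length 4.

[49; 5, 2, 5, 98]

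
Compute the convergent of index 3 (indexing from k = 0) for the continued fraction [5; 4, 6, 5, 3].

676/129

Using pₖ = aₖpₖ₋₁ + pₖ₋₂, qₖ = aₖqₖ₋₁ + qₖ₋₂ (with p₋₁=1, p₋₂=0, q₋₁=0, q₋₂=1):
  k=0: a=5, p=5, q=1
  k=1: a=4, p=21, q=4
  k=2: a=6, p=131, q=25
  k=3: a=5, p=676, q=129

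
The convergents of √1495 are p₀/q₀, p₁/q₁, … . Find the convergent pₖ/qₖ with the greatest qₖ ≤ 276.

√1495 = [38; 1, 1, 1, 76, …] (period length 4).
Convergents:
  p_0/q_0 = 38/1
  p_1/q_1 = 39/1
  p_2/q_2 = 77/2
  p_3/q_3 = 116/3
  p_4/q_4 = 8893/230
  p_5/q_5 = 9009/233
  p_6/q_6 = 17902/463
q_5 = 233 ≤ 276 < 463 = q_6, so the answer is 9009/233.

9009/233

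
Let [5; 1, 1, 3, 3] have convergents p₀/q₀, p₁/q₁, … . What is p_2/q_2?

11/2

Using pₖ = aₖpₖ₋₁ + pₖ₋₂, qₖ = aₖqₖ₋₁ + qₖ₋₂ (with p₋₁=1, p₋₂=0, q₋₁=0, q₋₂=1):
  k=0: a=5, p=5, q=1
  k=1: a=1, p=6, q=1
  k=2: a=1, p=11, q=2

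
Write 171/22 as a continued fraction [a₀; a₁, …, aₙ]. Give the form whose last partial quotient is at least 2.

[7; 1, 3, 2, 2]

171 = 7*22 + 17
22 = 1*17 + 5
17 = 3*5 + 2
5 = 2*2 + 1
2 = 2*1 + 0  (stop)
So 171/22 = [7; 1, 3, 2, 2].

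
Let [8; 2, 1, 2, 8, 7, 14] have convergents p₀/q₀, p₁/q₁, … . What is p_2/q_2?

25/3

Using pₖ = aₖpₖ₋₁ + pₖ₋₂, qₖ = aₖqₖ₋₁ + qₖ₋₂ (with p₋₁=1, p₋₂=0, q₋₁=0, q₋₂=1):
  k=0: a=8, p=8, q=1
  k=1: a=2, p=17, q=2
  k=2: a=1, p=25, q=3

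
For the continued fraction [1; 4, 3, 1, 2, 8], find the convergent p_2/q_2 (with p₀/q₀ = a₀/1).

Using pₖ = aₖpₖ₋₁ + pₖ₋₂, qₖ = aₖqₖ₋₁ + qₖ₋₂ (with p₋₁=1, p₋₂=0, q₋₁=0, q₋₂=1):
  k=0: a=1, p=1, q=1
  k=1: a=4, p=5, q=4
  k=2: a=3, p=16, q=13

16/13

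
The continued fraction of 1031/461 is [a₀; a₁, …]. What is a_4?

1031 = 2·461 + 109   →  a_0 = 2
461 = 4·109 + 25   →  a_1 = 4
109 = 4·25 + 9   →  a_2 = 4
25 = 2·9 + 7   →  a_3 = 2
9 = 1·7 + 2   →  a_4 = 1

1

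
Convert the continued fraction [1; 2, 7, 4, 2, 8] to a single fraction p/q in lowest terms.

Fold from the inside: start with 8/1.
  2 + 1/8 = 17/8
  4 + 8/17 = 76/17
  7 + 17/76 = 549/76
  2 + 76/549 = 1174/549
  1 + 549/1174 = 1723/1174

1723/1174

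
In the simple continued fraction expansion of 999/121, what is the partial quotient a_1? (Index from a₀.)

999 = 8·121 + 31   →  a_0 = 8
121 = 3·31 + 28   →  a_1 = 3

3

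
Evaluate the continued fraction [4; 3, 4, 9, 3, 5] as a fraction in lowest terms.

8552/1985

Using pₖ = aₖpₖ₋₁ + pₖ₋₂ and qₖ = aₖqₖ₋₁ + qₖ₋₂:
  k=0: a=4, p=4, q=1
  k=1: a=3, p=13, q=3
  k=2: a=4, p=56, q=13
  k=3: a=9, p=517, q=120
  k=4: a=3, p=1607, q=373
  k=5: a=5, p=8552, q=1985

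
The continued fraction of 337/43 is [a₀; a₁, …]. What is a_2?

5

337 = 7·43 + 36   →  a_0 = 7
43 = 1·36 + 7   →  a_1 = 1
36 = 5·7 + 1   →  a_2 = 5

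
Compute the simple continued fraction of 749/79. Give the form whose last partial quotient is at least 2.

[9; 2, 12, 1, 2]

749 = 9·79 + 38
79 = 2·38 + 3
38 = 12·3 + 2
3 = 1·2 + 1
2 = 2·1 + 0  (stop)
So 749/79 = [9; 2, 12, 1, 2].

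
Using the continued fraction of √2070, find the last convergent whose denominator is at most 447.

16561/364

√2070 = [45; 2, 90, …] (period length 2).
Convergents:
  p_0/q_0 = 45/1
  p_1/q_1 = 91/2
  p_2/q_2 = 8235/181
  p_3/q_3 = 16561/364
  p_4/q_4 = 1498725/32941
q_3 = 364 ≤ 447 < 32941 = q_4, so the answer is 16561/364.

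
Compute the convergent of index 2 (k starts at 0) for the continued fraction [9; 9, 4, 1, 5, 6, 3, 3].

Using pₖ = aₖpₖ₋₁ + pₖ₋₂, qₖ = aₖqₖ₋₁ + qₖ₋₂ (with p₋₁=1, p₋₂=0, q₋₁=0, q₋₂=1):
  k=0: a=9, p=9, q=1
  k=1: a=9, p=82, q=9
  k=2: a=4, p=337, q=37

337/37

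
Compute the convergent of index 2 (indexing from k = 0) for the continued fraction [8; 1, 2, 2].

26/3

Using pₖ = aₖpₖ₋₁ + pₖ₋₂, qₖ = aₖqₖ₋₁ + qₖ₋₂ (with p₋₁=1, p₋₂=0, q₋₁=0, q₋₂=1):
  k=0: a=8, p=8, q=1
  k=1: a=1, p=9, q=1
  k=2: a=2, p=26, q=3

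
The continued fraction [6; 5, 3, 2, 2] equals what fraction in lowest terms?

Fold from the inside: start with 2/1.
  2 + 1/2 = 5/2
  3 + 2/5 = 17/5
  5 + 5/17 = 90/17
  6 + 17/90 = 557/90

557/90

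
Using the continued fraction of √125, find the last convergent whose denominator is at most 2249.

√125 = [11; 5, 1, 1, 5, 22, …] (period length 5).
Convergents:
  p_0/q_0 = 11/1
  p_1/q_1 = 56/5
  p_2/q_2 = 67/6
  p_3/q_3 = 123/11
  p_4/q_4 = 682/61
  p_5/q_5 = 15127/1353
  p_6/q_6 = 76317/6826
q_5 = 1353 ≤ 2249 < 6826 = q_6, so the answer is 15127/1353.

15127/1353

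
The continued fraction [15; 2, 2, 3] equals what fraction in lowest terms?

Fold from the inside: start with 3/1.
  2 + 1/3 = 7/3
  2 + 3/7 = 17/7
  15 + 7/17 = 262/17

262/17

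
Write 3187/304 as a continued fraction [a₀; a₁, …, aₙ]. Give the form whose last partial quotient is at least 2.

[10; 2, 14, 1, 2, 3]

3187 = 10×304 + 147
304 = 2×147 + 10
147 = 14×10 + 7
10 = 1×7 + 3
7 = 2×3 + 1
3 = 3×1 + 0  (stop)
So 3187/304 = [10; 2, 14, 1, 2, 3].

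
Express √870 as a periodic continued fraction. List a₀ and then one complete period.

[29; 2, 58]

a₀ = ⌊√870⌋ = 29.
With m₀=0, d₀=1 and mₖ₊₁ = dₖaₖ − mₖ, dₖ₊₁ = (n − mₖ₊₁²)/dₖ, aₖ₊₁ = ⌊(a₀+mₖ₊₁)/dₖ₊₁⌋:
  k=1: m=29, d=29, a=2
  k=2: m=29, d=1, a=58
d=1 and a=2a₀=58 at k=2, so the next step gives (m, d) = (29, 29) again — its k=1 value — and the period has length 2.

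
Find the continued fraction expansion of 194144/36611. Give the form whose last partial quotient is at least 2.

194144 = 5*36611 + 11089
36611 = 3*11089 + 3344
11089 = 3*3344 + 1057
3344 = 3*1057 + 173
1057 = 6*173 + 19
173 = 9*19 + 2
19 = 9*2 + 1
2 = 2*1 + 0  (stop)
So 194144/36611 = [5; 3, 3, 3, 6, 9, 9, 2].

[5; 3, 3, 3, 6, 9, 9, 2]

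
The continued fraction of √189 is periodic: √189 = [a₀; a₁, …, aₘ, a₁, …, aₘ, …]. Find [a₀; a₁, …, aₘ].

[13; 1, 2, 1, 26]

a₀ = ⌊√189⌋ = 13.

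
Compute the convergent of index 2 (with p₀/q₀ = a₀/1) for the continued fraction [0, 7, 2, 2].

2/15

Using pₖ = aₖpₖ₋₁ + pₖ₋₂, qₖ = aₖqₖ₋₁ + qₖ₋₂ (with p₋₁=1, p₋₂=0, q₋₁=0, q₋₂=1):
  k=0: a=0, p=0, q=1
  k=1: a=7, p=1, q=7
  k=2: a=2, p=2, q=15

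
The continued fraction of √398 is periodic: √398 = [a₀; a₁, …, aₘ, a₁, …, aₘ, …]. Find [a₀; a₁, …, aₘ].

a₀ = ⌊√398⌋ = 19.
With m₀=0, d₀=1 and mₖ₊₁ = dₖaₖ − mₖ, dₖ₊₁ = (n − mₖ₊₁²)/dₖ, aₖ₊₁ = ⌊(a₀+mₖ₊₁)/dₖ₊₁⌋:
  k=1: m=19, d=37, a=1
  k=2: m=18, d=2, a=18
  k=3: m=18, d=37, a=1
  k=4: m=19, d=1, a=38
d=1 and a=2a₀=38 at k=4, so the next step gives (m, d) = (19, 37) again — its k=1 value — and the period has length 4.

[19; 1, 18, 1, 38]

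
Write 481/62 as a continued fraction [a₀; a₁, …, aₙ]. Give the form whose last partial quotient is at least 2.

[7; 1, 3, 7, 2]

481 = 7×62 + 47
62 = 1×47 + 15
47 = 3×15 + 2
15 = 7×2 + 1
2 = 2×1 + 0  (stop)
So 481/62 = [7; 1, 3, 7, 2].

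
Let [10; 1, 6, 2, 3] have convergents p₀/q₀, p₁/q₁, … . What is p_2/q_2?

Using pₖ = aₖpₖ₋₁ + pₖ₋₂, qₖ = aₖqₖ₋₁ + qₖ₋₂ (with p₋₁=1, p₋₂=0, q₋₁=0, q₋₂=1):
  k=0: a=10, p=10, q=1
  k=1: a=1, p=11, q=1
  k=2: a=6, p=76, q=7

76/7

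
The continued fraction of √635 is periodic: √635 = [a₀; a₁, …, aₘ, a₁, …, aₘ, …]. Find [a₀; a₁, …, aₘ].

[25; 5, 50]

a₀ = ⌊√635⌋ = 25.
With m₀=0, d₀=1 and mₖ₊₁ = dₖaₖ − mₖ, dₖ₊₁ = (n − mₖ₊₁²)/dₖ, aₖ₊₁ = ⌊(a₀+mₖ₊₁)/dₖ₊₁⌋:
  k=1: m=25, d=10, a=5
  k=2: m=25, d=1, a=50
d=1 and a=2a₀=50 at k=2, so the next step gives (m, d) = (25, 10) again — its k=1 value — and the period has length 2.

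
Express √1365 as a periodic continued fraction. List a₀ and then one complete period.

[36; 1, 17, 2, 17, 1, 72]

a₀ = ⌊√1365⌋ = 36.
With m₀=0, d₀=1 and mₖ₊₁ = dₖaₖ − mₖ, dₖ₊₁ = (n − mₖ₊₁²)/dₖ, aₖ₊₁ = ⌊(a₀+mₖ₊₁)/dₖ₊₁⌋:
  k=1: m=36, d=69, a=1
  k=2: m=33, d=4, a=17
  k=3: m=35, d=35, a=2
  k=4: m=35, d=4, a=17
  k=5: m=33, d=69, a=1
  k=6: m=36, d=1, a=72
d=1 and a=2a₀=72 at k=6, so the next step gives (m, d) = (36, 69) again — its k=1 value — and the period has length 6.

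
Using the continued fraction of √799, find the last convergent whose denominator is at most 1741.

√799 = [28; 3, 1, 3, 56, …] (period length 4).
Convergents:
  p_0/q_0 = 28/1
  p_1/q_1 = 85/3
  p_2/q_2 = 113/4
  p_3/q_3 = 424/15
  p_4/q_4 = 23857/844
  p_5/q_5 = 71995/2547
q_4 = 844 ≤ 1741 < 2547 = q_5, so the answer is 23857/844.

23857/844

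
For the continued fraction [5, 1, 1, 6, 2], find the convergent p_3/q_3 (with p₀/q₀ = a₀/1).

72/13

Using pₖ = aₖpₖ₋₁ + pₖ₋₂, qₖ = aₖqₖ₋₁ + qₖ₋₂ (with p₋₁=1, p₋₂=0, q₋₁=0, q₋₂=1):
  k=0: a=5, p=5, q=1
  k=1: a=1, p=6, q=1
  k=2: a=1, p=11, q=2
  k=3: a=6, p=72, q=13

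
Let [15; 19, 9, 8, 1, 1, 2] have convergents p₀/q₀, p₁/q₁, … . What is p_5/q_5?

Using pₖ = aₖpₖ₋₁ + pₖ₋₂, qₖ = aₖqₖ₋₁ + qₖ₋₂ (with p₋₁=1, p₋₂=0, q₋₁=0, q₋₂=1):
  k=0: a=15, p=15, q=1
  k=1: a=19, p=286, q=19
  k=2: a=9, p=2589, q=172
  k=3: a=8, p=20998, q=1395
  k=4: a=1, p=23587, q=1567
  k=5: a=1, p=44585, q=2962

44585/2962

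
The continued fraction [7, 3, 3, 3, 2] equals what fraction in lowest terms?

555/76

Fold from the inside: start with 2/1.
  3 + 1/2 = 7/2
  3 + 2/7 = 23/7
  3 + 7/23 = 76/23
  7 + 23/76 = 555/76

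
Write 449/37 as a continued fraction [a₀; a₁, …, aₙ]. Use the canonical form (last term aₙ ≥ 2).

449 = 12*37 + 5
37 = 7*5 + 2
5 = 2*2 + 1
2 = 2*1 + 0  (stop)
So 449/37 = [12; 7, 2, 2].

[12; 7, 2, 2]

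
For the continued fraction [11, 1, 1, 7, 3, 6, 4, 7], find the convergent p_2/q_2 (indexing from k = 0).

23/2

Using pₖ = aₖpₖ₋₁ + pₖ₋₂, qₖ = aₖqₖ₋₁ + qₖ₋₂ (with p₋₁=1, p₋₂=0, q₋₁=0, q₋₂=1):
  k=0: a=11, p=11, q=1
  k=1: a=1, p=12, q=1
  k=2: a=1, p=23, q=2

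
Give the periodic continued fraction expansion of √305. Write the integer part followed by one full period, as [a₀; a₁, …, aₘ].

[17; 2, 6, 2, 34]

a₀ = ⌊√305⌋ = 17.
With m₀=0, d₀=1 and mₖ₊₁ = dₖaₖ − mₖ, dₖ₊₁ = (n − mₖ₊₁²)/dₖ, aₖ₊₁ = ⌊(a₀+mₖ₊₁)/dₖ₊₁⌋:
  k=1: m=17, d=16, a=2
  k=2: m=15, d=5, a=6
  k=3: m=15, d=16, a=2
  k=4: m=17, d=1, a=34
d=1 and a=2a₀=34 at k=4, so the next step gives (m, d) = (17, 16) again — its k=1 value — and the period has length 4.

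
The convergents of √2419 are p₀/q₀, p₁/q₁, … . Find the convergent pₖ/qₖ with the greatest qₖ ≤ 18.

√2419 = [49; 5, 2, 5, 98, …] (period length 4).
Convergents:
  p_0/q_0 = 49/1
  p_1/q_1 = 246/5
  p_2/q_2 = 541/11
  p_3/q_3 = 2951/60
q_2 = 11 ≤ 18 < 60 = q_3, so the answer is 541/11.

541/11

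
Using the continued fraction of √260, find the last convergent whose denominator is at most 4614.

33281/2064

√260 = [16; 8, 32, …] (period length 2).
Convergents:
  p_0/q_0 = 16/1
  p_1/q_1 = 129/8
  p_2/q_2 = 4144/257
  p_3/q_3 = 33281/2064
  p_4/q_4 = 1069136/66305
q_3 = 2064 ≤ 4614 < 66305 = q_4, so the answer is 33281/2064.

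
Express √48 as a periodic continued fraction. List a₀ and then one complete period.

a₀ = ⌊√48⌋ = 6.

[6; 1, 12]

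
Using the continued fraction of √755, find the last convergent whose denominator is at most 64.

1209/44

√755 = [27; 2, 10, 2, 54, …] (period length 4).
Convergents:
  p_0/q_0 = 27/1
  p_1/q_1 = 55/2
  p_2/q_2 = 577/21
  p_3/q_3 = 1209/44
  p_4/q_4 = 65863/2397
q_3 = 44 ≤ 64 < 2397 = q_4, so the answer is 1209/44.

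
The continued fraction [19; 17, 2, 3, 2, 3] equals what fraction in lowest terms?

Using pₖ = aₖpₖ₋₁ + pₖ₋₂ and qₖ = aₖqₖ₋₁ + qₖ₋₂:
  k=0: a=19, p=19, q=1
  k=1: a=17, p=324, q=17
  k=2: a=2, p=667, q=35
  k=3: a=3, p=2325, q=122
  k=4: a=2, p=5317, q=279
  k=5: a=3, p=18276, q=959

18276/959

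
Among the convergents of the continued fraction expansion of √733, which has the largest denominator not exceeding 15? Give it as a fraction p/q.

379/14

√733 = [27; 13, 1, 1, 13, 54, …] (period length 5).
Convergents:
  p_0/q_0 = 27/1
  p_1/q_1 = 352/13
  p_2/q_2 = 379/14
  p_3/q_3 = 731/27
q_2 = 14 ≤ 15 < 27 = q_3, so the answer is 379/14.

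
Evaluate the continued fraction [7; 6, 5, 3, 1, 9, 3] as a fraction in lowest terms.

Fold from the inside: start with 3/1.
  9 + 1/3 = 28/3
  1 + 3/28 = 31/28
  3 + 28/31 = 121/31
  5 + 31/121 = 636/121
  6 + 121/636 = 3937/636
  7 + 636/3937 = 28195/3937

28195/3937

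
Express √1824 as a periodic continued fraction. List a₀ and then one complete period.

a₀ = ⌊√1824⌋ = 42.
With m₀=0, d₀=1 and mₖ₊₁ = dₖaₖ − mₖ, dₖ₊₁ = (n − mₖ₊₁²)/dₖ, aₖ₊₁ = ⌊(a₀+mₖ₊₁)/dₖ₊₁⌋:
  k=1: m=42, d=60, a=1
  k=2: m=18, d=25, a=2
  k=3: m=32, d=32, a=2
  k=4: m=32, d=25, a=2
  k=5: m=18, d=60, a=1
  k=6: m=42, d=1, a=84
d=1 and a=2a₀=84 at k=6, so the next step gives (m, d) = (42, 60) again — its k=1 value — and the period has length 6.

[42; 1, 2, 2, 2, 1, 84]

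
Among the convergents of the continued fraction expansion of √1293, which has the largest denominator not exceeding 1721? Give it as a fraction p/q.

61237/1703

√1293 = [35; 1, 22, 1, 70, …] (period length 4).
Convergents:
  p_0/q_0 = 35/1
  p_1/q_1 = 36/1
  p_2/q_2 = 827/23
  p_3/q_3 = 863/24
  p_4/q_4 = 61237/1703
  p_5/q_5 = 62100/1727
q_4 = 1703 ≤ 1721 < 1727 = q_5, so the answer is 61237/1703.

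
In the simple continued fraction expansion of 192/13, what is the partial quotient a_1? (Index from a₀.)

192 = 14·13 + 10   →  a_0 = 14
13 = 1·10 + 3   →  a_1 = 1

1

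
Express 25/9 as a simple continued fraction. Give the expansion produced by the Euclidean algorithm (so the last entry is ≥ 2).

[2; 1, 3, 2]

25 = 2·9 + 7
9 = 1·7 + 2
7 = 3·2 + 1
2 = 2·1 + 0  (stop)
So 25/9 = [2; 1, 3, 2].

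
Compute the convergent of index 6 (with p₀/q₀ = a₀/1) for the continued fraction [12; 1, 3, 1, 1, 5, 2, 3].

Using pₖ = aₖpₖ₋₁ + pₖ₋₂, qₖ = aₖqₖ₋₁ + qₖ₋₂ (with p₋₁=1, p₋₂=0, q₋₁=0, q₋₂=1):
  k=0: a=12, p=12, q=1
  k=1: a=1, p=13, q=1
  k=2: a=3, p=51, q=4
  k=3: a=1, p=64, q=5
  k=4: a=1, p=115, q=9
  k=5: a=5, p=639, q=50
  k=6: a=2, p=1393, q=109

1393/109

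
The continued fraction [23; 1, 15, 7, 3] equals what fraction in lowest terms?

8498/355

Using pₖ = aₖpₖ₋₁ + pₖ₋₂ and qₖ = aₖqₖ₋₁ + qₖ₋₂:
  k=0: a=23, p=23, q=1
  k=1: a=1, p=24, q=1
  k=2: a=15, p=383, q=16
  k=3: a=7, p=2705, q=113
  k=4: a=3, p=8498, q=355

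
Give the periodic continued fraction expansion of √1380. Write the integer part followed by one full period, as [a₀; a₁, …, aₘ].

[37; 6, 1, 2, 1, 6, 74]

a₀ = ⌊√1380⌋ = 37.
With m₀=0, d₀=1 and mₖ₊₁ = dₖaₖ − mₖ, dₖ₊₁ = (n − mₖ₊₁²)/dₖ, aₖ₊₁ = ⌊(a₀+mₖ₊₁)/dₖ₊₁⌋:
  k=1: m=37, d=11, a=6
  k=2: m=29, d=49, a=1
  k=3: m=20, d=20, a=2
  k=4: m=20, d=49, a=1
  k=5: m=29, d=11, a=6
  k=6: m=37, d=1, a=74
d=1 and a=2a₀=74 at k=6, so the next step gives (m, d) = (37, 11) again — its k=1 value — and the period has length 6.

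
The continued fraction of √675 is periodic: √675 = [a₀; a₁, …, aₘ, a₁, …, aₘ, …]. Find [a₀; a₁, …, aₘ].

a₀ = ⌊√675⌋ = 25.
With m₀=0, d₀=1 and mₖ₊₁ = dₖaₖ − mₖ, dₖ₊₁ = (n − mₖ₊₁²)/dₖ, aₖ₊₁ = ⌊(a₀+mₖ₊₁)/dₖ₊₁⌋:
  k=1: m=25, d=50, a=1
  k=2: m=25, d=1, a=50
d=1 and a=2a₀=50 at k=2, so the next step gives (m, d) = (25, 50) again — its k=1 value — and the period has length 2.

[25; 1, 50]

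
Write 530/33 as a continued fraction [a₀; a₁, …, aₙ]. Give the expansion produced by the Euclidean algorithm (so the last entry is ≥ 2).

[16; 16, 2]

530 = 16×33 + 2
33 = 16×2 + 1
2 = 2×1 + 0  (stop)
So 530/33 = [16; 16, 2].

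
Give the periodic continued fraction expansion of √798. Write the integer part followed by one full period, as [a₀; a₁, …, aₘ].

[28; 4, 56]

a₀ = ⌊√798⌋ = 28.
With m₀=0, d₀=1 and mₖ₊₁ = dₖaₖ − mₖ, dₖ₊₁ = (n − mₖ₊₁²)/dₖ, aₖ₊₁ = ⌊(a₀+mₖ₊₁)/dₖ₊₁⌋:
  k=1: m=28, d=14, a=4
  k=2: m=28, d=1, a=56
d=1 and a=2a₀=56 at k=2, so the next step gives (m, d) = (28, 14) again — its k=1 value — and the period has length 2.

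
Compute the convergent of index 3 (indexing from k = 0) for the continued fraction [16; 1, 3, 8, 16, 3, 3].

553/33

Using pₖ = aₖpₖ₋₁ + pₖ₋₂, qₖ = aₖqₖ₋₁ + qₖ₋₂ (with p₋₁=1, p₋₂=0, q₋₁=0, q₋₂=1):
  k=0: a=16, p=16, q=1
  k=1: a=1, p=17, q=1
  k=2: a=3, p=67, q=4
  k=3: a=8, p=553, q=33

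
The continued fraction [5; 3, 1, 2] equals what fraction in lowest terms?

Fold from the inside: start with 2/1.
  1 + 1/2 = 3/2
  3 + 2/3 = 11/3
  5 + 3/11 = 58/11

58/11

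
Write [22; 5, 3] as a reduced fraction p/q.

Using pₖ = aₖpₖ₋₁ + pₖ₋₂ and qₖ = aₖqₖ₋₁ + qₖ₋₂:
  k=0: a=22, p=22, q=1
  k=1: a=5, p=111, q=5
  k=2: a=3, p=355, q=16

355/16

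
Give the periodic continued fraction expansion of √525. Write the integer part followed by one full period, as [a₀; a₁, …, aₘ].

[22; 1, 10, 2, 10, 1, 44]

a₀ = ⌊√525⌋ = 22.
With m₀=0, d₀=1 and mₖ₊₁ = dₖaₖ − mₖ, dₖ₊₁ = (n − mₖ₊₁²)/dₖ, aₖ₊₁ = ⌊(a₀+mₖ₊₁)/dₖ₊₁⌋:
  k=1: m=22, d=41, a=1
  k=2: m=19, d=4, a=10
  k=3: m=21, d=21, a=2
  k=4: m=21, d=4, a=10
  k=5: m=19, d=41, a=1
  k=6: m=22, d=1, a=44
d=1 and a=2a₀=44 at k=6, so the next step gives (m, d) = (22, 41) again — its k=1 value — and the period has length 6.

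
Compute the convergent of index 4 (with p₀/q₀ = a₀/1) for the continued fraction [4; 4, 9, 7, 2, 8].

2389/563

Using pₖ = aₖpₖ₋₁ + pₖ₋₂, qₖ = aₖqₖ₋₁ + qₖ₋₂ (with p₋₁=1, p₋₂=0, q₋₁=0, q₋₂=1):
  k=0: a=4, p=4, q=1
  k=1: a=4, p=17, q=4
  k=2: a=9, p=157, q=37
  k=3: a=7, p=1116, q=263
  k=4: a=2, p=2389, q=563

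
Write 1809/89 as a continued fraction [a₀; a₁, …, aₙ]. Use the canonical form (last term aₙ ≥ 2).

[20; 3, 14, 2]

1809 = 20*89 + 29
89 = 3*29 + 2
29 = 14*2 + 1
2 = 2*1 + 0  (stop)
So 1809/89 = [20; 3, 14, 2].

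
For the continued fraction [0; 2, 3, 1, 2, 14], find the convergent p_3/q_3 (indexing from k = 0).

4/9

Using pₖ = aₖpₖ₋₁ + pₖ₋₂, qₖ = aₖqₖ₋₁ + qₖ₋₂ (with p₋₁=1, p₋₂=0, q₋₁=0, q₋₂=1):
  k=0: a=0, p=0, q=1
  k=1: a=2, p=1, q=2
  k=2: a=3, p=3, q=7
  k=3: a=1, p=4, q=9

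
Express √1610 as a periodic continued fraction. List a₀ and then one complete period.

[40; 8, 80]

a₀ = ⌊√1610⌋ = 40.
With m₀=0, d₀=1 and mₖ₊₁ = dₖaₖ − mₖ, dₖ₊₁ = (n − mₖ₊₁²)/dₖ, aₖ₊₁ = ⌊(a₀+mₖ₊₁)/dₖ₊₁⌋:
  k=1: m=40, d=10, a=8
  k=2: m=40, d=1, a=80
d=1 and a=2a₀=80 at k=2, so the next step gives (m, d) = (40, 10) again — its k=1 value — and the period has length 2.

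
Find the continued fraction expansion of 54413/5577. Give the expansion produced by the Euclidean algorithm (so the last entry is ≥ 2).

54413 = 9*5577 + 4220
5577 = 1*4220 + 1357
4220 = 3*1357 + 149
1357 = 9*149 + 16
149 = 9*16 + 5
16 = 3*5 + 1
5 = 5*1 + 0  (stop)
So 54413/5577 = [9; 1, 3, 9, 9, 3, 5].

[9; 1, 3, 9, 9, 3, 5]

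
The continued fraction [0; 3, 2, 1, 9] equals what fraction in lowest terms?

Fold from the inside: start with 9/1.
  1 + 1/9 = 10/9
  2 + 9/10 = 29/10
  3 + 10/29 = 97/29
  0 + 29/97 = 29/97

29/97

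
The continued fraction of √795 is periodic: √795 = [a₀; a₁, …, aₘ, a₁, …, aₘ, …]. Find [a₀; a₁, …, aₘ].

a₀ = ⌊√795⌋ = 28.

[28; 5, 9, 5, 56]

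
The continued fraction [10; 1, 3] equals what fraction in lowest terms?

43/4

Using pₖ = aₖpₖ₋₁ + pₖ₋₂ and qₖ = aₖqₖ₋₁ + qₖ₋₂:
  k=0: a=10, p=10, q=1
  k=1: a=1, p=11, q=1
  k=2: a=3, p=43, q=4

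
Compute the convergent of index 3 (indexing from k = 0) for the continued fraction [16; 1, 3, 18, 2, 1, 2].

Using pₖ = aₖpₖ₋₁ + pₖ₋₂, qₖ = aₖqₖ₋₁ + qₖ₋₂ (with p₋₁=1, p₋₂=0, q₋₁=0, q₋₂=1):
  k=0: a=16, p=16, q=1
  k=1: a=1, p=17, q=1
  k=2: a=3, p=67, q=4
  k=3: a=18, p=1223, q=73

1223/73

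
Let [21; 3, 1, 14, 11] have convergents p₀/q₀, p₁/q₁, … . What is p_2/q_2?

Using pₖ = aₖpₖ₋₁ + pₖ₋₂, qₖ = aₖqₖ₋₁ + qₖ₋₂ (with p₋₁=1, p₋₂=0, q₋₁=0, q₋₂=1):
  k=0: a=21, p=21, q=1
  k=1: a=3, p=64, q=3
  k=2: a=1, p=85, q=4

85/4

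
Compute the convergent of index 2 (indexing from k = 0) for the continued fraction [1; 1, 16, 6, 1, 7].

Using pₖ = aₖpₖ₋₁ + pₖ₋₂, qₖ = aₖqₖ₋₁ + qₖ₋₂ (with p₋₁=1, p₋₂=0, q₋₁=0, q₋₂=1):
  k=0: a=1, p=1, q=1
  k=1: a=1, p=2, q=1
  k=2: a=16, p=33, q=17

33/17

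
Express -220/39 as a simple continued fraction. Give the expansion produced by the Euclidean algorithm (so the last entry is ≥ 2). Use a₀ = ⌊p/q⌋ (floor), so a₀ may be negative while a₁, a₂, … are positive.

[-6; 2, 1, 3, 1, 2]

-220 = -6*39 + 14
39 = 2*14 + 11
14 = 1*11 + 3
11 = 3*3 + 2
3 = 1*2 + 1
2 = 2*1 + 0  (stop)
So -220/39 = [-6; 2, 1, 3, 1, 2].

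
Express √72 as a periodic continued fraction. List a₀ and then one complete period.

[8; 2, 16]

a₀ = ⌊√72⌋ = 8.
With m₀=0, d₀=1 and mₖ₊₁ = dₖaₖ − mₖ, dₖ₊₁ = (n − mₖ₊₁²)/dₖ, aₖ₊₁ = ⌊(a₀+mₖ₊₁)/dₖ₊₁⌋:
  k=1: m=8, d=8, a=2
  k=2: m=8, d=1, a=16
d=1 and a=2a₀=16 at k=2, so the next step gives (m, d) = (8, 8) again — its k=1 value — and the period has length 2.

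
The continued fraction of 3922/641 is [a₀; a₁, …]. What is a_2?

3922 = 6·641 + 76   →  a_0 = 6
641 = 8·76 + 33   →  a_1 = 8
76 = 2·33 + 10   →  a_2 = 2

2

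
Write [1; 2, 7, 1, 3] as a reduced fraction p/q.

97/66

Using pₖ = aₖpₖ₋₁ + pₖ₋₂ and qₖ = aₖqₖ₋₁ + qₖ₋₂:
  k=0: a=1, p=1, q=1
  k=1: a=2, p=3, q=2
  k=2: a=7, p=22, q=15
  k=3: a=1, p=25, q=17
  k=4: a=3, p=97, q=66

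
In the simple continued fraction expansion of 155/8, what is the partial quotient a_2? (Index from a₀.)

1

155 = 19·8 + 3   →  a_0 = 19
8 = 2·3 + 2   →  a_1 = 2
3 = 1·2 + 1   →  a_2 = 1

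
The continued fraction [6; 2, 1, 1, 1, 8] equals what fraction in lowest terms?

Using pₖ = aₖpₖ₋₁ + pₖ₋₂ and qₖ = aₖqₖ₋₁ + qₖ₋₂:
  k=0: a=6, p=6, q=1
  k=1: a=2, p=13, q=2
  k=2: a=1, p=19, q=3
  k=3: a=1, p=32, q=5
  k=4: a=1, p=51, q=8
  k=5: a=8, p=440, q=69

440/69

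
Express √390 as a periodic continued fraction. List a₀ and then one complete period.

a₀ = ⌊√390⌋ = 19.

[19; 1, 2, 1, 38]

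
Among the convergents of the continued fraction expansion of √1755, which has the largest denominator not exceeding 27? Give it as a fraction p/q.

√1755 = [41; 1, 8, 3, 8, 1, 82, …] (period length 6).
Convergents:
  p_0/q_0 = 41/1
  p_1/q_1 = 42/1
  p_2/q_2 = 377/9
  p_3/q_3 = 1173/28
q_2 = 9 ≤ 27 < 28 = q_3, so the answer is 377/9.

377/9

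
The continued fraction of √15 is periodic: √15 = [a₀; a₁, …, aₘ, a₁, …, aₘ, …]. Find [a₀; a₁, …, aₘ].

a₀ = ⌊√15⌋ = 3.
With m₀=0, d₀=1 and mₖ₊₁ = dₖaₖ − mₖ, dₖ₊₁ = (n − mₖ₊₁²)/dₖ, aₖ₊₁ = ⌊(a₀+mₖ₊₁)/dₖ₊₁⌋:
  k=1: m=3, d=6, a=1
  k=2: m=3, d=1, a=6
d=1 and a=2a₀=6 at k=2, so the next step gives (m, d) = (3, 6) again — its k=1 value — and the period has length 2.

[3; 1, 6]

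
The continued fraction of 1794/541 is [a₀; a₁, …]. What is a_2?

6

1794 = 3·541 + 171   →  a_0 = 3
541 = 3·171 + 28   →  a_1 = 3
171 = 6·28 + 3   →  a_2 = 6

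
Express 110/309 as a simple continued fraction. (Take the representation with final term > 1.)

110 = 0·309 + 110
309 = 2·110 + 89
110 = 1·89 + 21
89 = 4·21 + 5
21 = 4·5 + 1
5 = 5·1 + 0  (stop)
So 110/309 = [0; 2, 1, 4, 4, 5].

[0; 2, 1, 4, 4, 5]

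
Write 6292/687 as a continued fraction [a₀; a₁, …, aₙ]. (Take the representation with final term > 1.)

6292 = 9·687 + 109
687 = 6·109 + 33
109 = 3·33 + 10
33 = 3·10 + 3
10 = 3·3 + 1
3 = 3·1 + 0  (stop)
So 6292/687 = [9; 6, 3, 3, 3, 3].

[9; 6, 3, 3, 3, 3]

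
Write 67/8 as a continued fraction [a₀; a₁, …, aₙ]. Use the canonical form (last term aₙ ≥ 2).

67 = 8·8 + 3
8 = 2·3 + 2
3 = 1·2 + 1
2 = 2·1 + 0  (stop)
So 67/8 = [8; 2, 1, 2].

[8; 2, 1, 2]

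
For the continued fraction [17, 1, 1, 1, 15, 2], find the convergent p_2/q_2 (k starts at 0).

35/2

Using pₖ = aₖpₖ₋₁ + pₖ₋₂, qₖ = aₖqₖ₋₁ + qₖ₋₂ (with p₋₁=1, p₋₂=0, q₋₁=0, q₋₂=1):
  k=0: a=17, p=17, q=1
  k=1: a=1, p=18, q=1
  k=2: a=1, p=35, q=2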